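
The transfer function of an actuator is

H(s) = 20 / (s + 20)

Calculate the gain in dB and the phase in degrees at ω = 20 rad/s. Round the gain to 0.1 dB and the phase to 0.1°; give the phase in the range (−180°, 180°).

At s = jω = j20:
pole (s+20): 20 + j20 → |·| = √(20²+20²) = √800 ≈ 28.284, ∠ = arctan(20/20) ≈ 45.00°
|H| = 20 / 28.284 ≈ 0.70711
Gain = 20 log₁₀(0.70711) ≈ -3.01 dB
∠H = 0.00° − 45.00° = -45.00°

-3.0 dB, -45.0°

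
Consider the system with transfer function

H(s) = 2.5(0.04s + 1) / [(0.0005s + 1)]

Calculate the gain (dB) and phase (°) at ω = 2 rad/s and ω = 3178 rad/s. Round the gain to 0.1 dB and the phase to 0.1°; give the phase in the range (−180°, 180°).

At ω = 2 rad/s:
zero (1 + j2·0.04) = 1 + j0.08 → |·| ≈ 1.0032, ∠ ≈ 4.57°
pole (1 + j2·0.0005) = 1 + j0.001 → |·| ≈ 1, ∠ ≈ 0.06°
|H| = 2.5 · 1.0032 / (1) ≈ 2.508
Gain = 20 log₁₀(2.508) ≈ 7.99 dB
∠H = (4.57°) − (0.06°) = 4.51°

At ω = 3178 rad/s:
zero (1 + j3178·0.04) = 1 + j127.12 → |·| ≈ 127.12, ∠ ≈ 89.55°
pole (1 + j3178·0.0005) = 1 + j1.589 → |·| ≈ 1.8775, ∠ ≈ 57.82°
|H| = 2.5 · 127.12 / (1.8775) ≈ 169.27
Gain = 20 log₁₀(169.27) ≈ 44.57 dB
∠H = (89.55°) − (57.82°) = 31.73°

ω = 2: 8.0 dB, 4.5°; ω = 3178: 44.6 dB, 31.7°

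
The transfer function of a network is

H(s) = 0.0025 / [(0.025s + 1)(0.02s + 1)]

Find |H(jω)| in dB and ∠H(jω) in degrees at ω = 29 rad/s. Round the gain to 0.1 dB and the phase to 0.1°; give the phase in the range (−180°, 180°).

At ω = 29 rad/s:
pole (1 + j29·0.025) = 1 + j0.725 → |·| ≈ 1.2352, ∠ ≈ 35.94°
pole (1 + j29·0.02) = 1 + j0.58 → |·| ≈ 1.156, ∠ ≈ 30.11°
|H| = 0.0025 · 1 / (1.2352 · 1.156) ≈ 0.0017508
Gain = 20 log₁₀(0.0017508) ≈ -55.14 dB
∠H = (0°) − (35.94° + 30.11°) = -66.05°

-55.1 dB, -66.1°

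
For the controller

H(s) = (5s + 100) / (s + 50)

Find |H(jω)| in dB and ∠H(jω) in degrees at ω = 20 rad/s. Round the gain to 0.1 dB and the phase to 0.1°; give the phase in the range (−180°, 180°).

8.4 dB, 23.2°

Substitute s = j20:
Numerator: 5(j20) + 100 = 100 + j100
Denominator: (j20) + 50 = 50 + j20
|N| = √(100² + 100²) ≈ 141.42, ∠N ≈ 45.00°
|D| = √(50² + 20²) ≈ 53.852, ∠D ≈ 21.80°
|H| = 141.42 / 53.852 ≈ 2.6261
Gain = 20 log₁₀(2.6261) ≈ 8.39 dB
∠H = 45.00° − 21.80° = 23.20°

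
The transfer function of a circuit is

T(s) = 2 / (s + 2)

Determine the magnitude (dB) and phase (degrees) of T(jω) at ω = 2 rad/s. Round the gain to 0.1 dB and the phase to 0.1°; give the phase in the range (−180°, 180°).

At s = jω = j2:
pole (s+2): 2 + j2 → |·| = √(2²+2²) = √8 ≈ 2.8284, ∠ = arctan(2/2) ≈ 45.00°
|T| = 2 / 2.8284 ≈ 0.70711
Gain = 20 log₁₀(0.70711) ≈ -3.01 dB
∠T = 0.00° − 45.00° = -45.00°

-3.0 dB, -45.0°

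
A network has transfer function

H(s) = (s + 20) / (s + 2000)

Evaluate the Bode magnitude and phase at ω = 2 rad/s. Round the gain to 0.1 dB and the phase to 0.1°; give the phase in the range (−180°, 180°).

-40.0 dB, 5.7°

Substitute s = j2:
Numerator: (j2) + 20 = 20 + j2
Denominator: (j2) + 2000 = 2000 + j2
|N| = √(20² + 2²) ≈ 20.1, ∠N ≈ 5.71°
|D| = √(2000² + 2²) ≈ 2000, ∠D ≈ 0.06°
|H| = 20.1 / 2000 ≈ 0.01005
Gain = 20 log₁₀(0.01005) ≈ -39.96 dB
∠H = 5.71° − 0.06° = 5.65°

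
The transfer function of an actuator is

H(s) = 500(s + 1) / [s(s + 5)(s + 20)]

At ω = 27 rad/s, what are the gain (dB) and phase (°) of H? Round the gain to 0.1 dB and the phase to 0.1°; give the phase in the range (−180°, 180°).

At s = jω = j27:
zero (s+1): 1 + j27 → |·| = √(1²+27²) = √730 ≈ 27.019, ∠ = arctan(27/1) ≈ 87.88°
pole (s+5): 5 + j27 → |·| = √(5²+27²) = √754 ≈ 27.459, ∠ = arctan(27/5) ≈ 79.51°
pole (s+20): 20 + j27 → |·| = √(20²+27²) = √1129 ≈ 33.601, ∠ = arctan(27/20) ≈ 53.47°
pole at origin: |s| = 27, ∠ = 90.00° (in denominator)
|H| = 500 · 27.019 / 24912 ≈ 0.54229
Gain = 20 log₁₀(0.54229) ≈ -5.32 dB
∠H = 87.88° − 222.98° = -135.10°

-5.3 dB, -135.1°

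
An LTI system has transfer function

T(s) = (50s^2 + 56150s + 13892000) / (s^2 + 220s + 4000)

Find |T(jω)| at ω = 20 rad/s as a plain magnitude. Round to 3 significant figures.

Substitute s = j20:
Numerator: 50(j20)^2 + 56150(j20) + 13892000 = 13872000 + j1123000
Denominator: (j20)^2 + 220(j20) + 4000 = 3600 + j4400
|N| = √(13872000² + 1123000²) ≈ 1.3917e+07, ∠N ≈ 4.63°
|D| = √(3600² + 4400²) ≈ 5685.1, ∠D ≈ 50.71°
|T| = 1.3917e+07 / 5685.1 ≈ 2448

2.45e+03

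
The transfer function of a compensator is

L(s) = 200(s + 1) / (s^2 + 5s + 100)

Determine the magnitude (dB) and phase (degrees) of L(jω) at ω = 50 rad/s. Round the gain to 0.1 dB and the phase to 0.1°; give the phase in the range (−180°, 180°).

12.4 dB, -85.2°

At s = jω = j50:
zero (s+1): 1 + j50 → |·| = √(1²+50²) = √2501 ≈ 50.01, ∠ = arctan(50/1) ≈ 88.85°
quadratic: (j50)² + 5·j50 + 100 = -2400 + j250 → |·| ≈ 2413, ∠ ≈ 174.05°
|L| = 200 · 50.01 / 2413 ≈ 4.145
Gain = 20 log₁₀(4.145) ≈ 12.35 dB
∠L = 88.85° − 174.05° = -85.20°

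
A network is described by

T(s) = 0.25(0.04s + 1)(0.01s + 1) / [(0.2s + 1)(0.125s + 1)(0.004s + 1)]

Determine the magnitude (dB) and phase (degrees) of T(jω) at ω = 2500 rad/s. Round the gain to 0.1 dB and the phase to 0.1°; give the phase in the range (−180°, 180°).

At ω = 2500 rad/s:
zero (1 + j2500·0.04) = 1 + j100 → |·| ≈ 100, ∠ ≈ 89.43°
zero (1 + j2500·0.01) = 1 + j25 → |·| ≈ 25.02, ∠ ≈ 87.71°
pole (1 + j2500·0.2) = 1 + j500 → |·| ≈ 500, ∠ ≈ 89.89°
pole (1 + j2500·0.125) = 1 + j312.5 → |·| ≈ 312.5, ∠ ≈ 89.82°
pole (1 + j2500·0.004) = 1 + j10 → |·| ≈ 10.05, ∠ ≈ 84.29°
|T| = 0.25 · 100 · 25.02 / (500 · 312.5 · 10.05) ≈ 0.00039833
Gain = 20 log₁₀(0.00039833) ≈ -68.00 dB
∠T = (89.43° + 87.71°) − (89.89° + 89.82° + 84.29°) = -86.86°

-68.0 dB, -86.9°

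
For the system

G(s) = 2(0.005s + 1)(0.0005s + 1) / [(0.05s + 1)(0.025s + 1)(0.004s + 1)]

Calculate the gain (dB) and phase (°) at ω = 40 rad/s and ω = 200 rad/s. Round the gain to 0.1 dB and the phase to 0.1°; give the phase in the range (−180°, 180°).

ω = 40: -3.9 dB, -105.1°; ω = 200: -27.3 dB, -150.9°

At ω = 40 rad/s:
zero (1 + j40·0.005) = 1 + j0.2 → |·| ≈ 1.0198, ∠ ≈ 11.31°
zero (1 + j40·0.0005) = 1 + j0.02 → |·| ≈ 1.0002, ∠ ≈ 1.15°
pole (1 + j40·0.05) = 1 + j2 → |·| ≈ 2.2361, ∠ ≈ 63.43°
pole (1 + j40·0.025) = 1 + j1 → |·| ≈ 1.4142, ∠ ≈ 45.00°
pole (1 + j40·0.004) = 1 + j0.16 → |·| ≈ 1.0127, ∠ ≈ 9.09°
|G| = 2 · 1.0198 · 1.0002 / (2.2361 · 1.4142 · 1.0127) ≈ 0.63701
Gain = 20 log₁₀(0.63701) ≈ -3.92 dB
∠G = (11.31° + 1.15°) − (63.43° + 45.00° + 9.09°) = -105.06°

At ω = 200 rad/s:
zero (1 + j200·0.005) = 1 + j1 → |·| ≈ 1.4142, ∠ ≈ 45.00°
zero (1 + j200·0.0005) = 1 + j0.1 → |·| ≈ 1.005, ∠ ≈ 5.71°
pole (1 + j200·0.05) = 1 + j10 → |·| ≈ 10.05, ∠ ≈ 84.29°
pole (1 + j200·0.025) = 1 + j5 → |·| ≈ 5.099, ∠ ≈ 78.69°
pole (1 + j200·0.004) = 1 + j0.8 → |·| ≈ 1.2806, ∠ ≈ 38.66°
|G| = 2 · 1.4142 · 1.005 / (10.05 · 5.099 · 1.2806) ≈ 0.043315
Gain = 20 log₁₀(0.043315) ≈ -27.27 dB
∠G = (45.00° + 5.71°) − (84.29° + 78.69° + 38.66°) = -150.93°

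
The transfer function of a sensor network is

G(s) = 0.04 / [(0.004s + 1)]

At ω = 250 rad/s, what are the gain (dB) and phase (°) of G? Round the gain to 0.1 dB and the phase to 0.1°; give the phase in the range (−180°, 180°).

At ω = 250 rad/s:
pole (1 + j250·0.004) = 1 + j1 → |·| ≈ 1.4142, ∠ ≈ 45.00°
|G| = 0.04 · 1 / (1.4142) ≈ 0.028285
Gain = 20 log₁₀(0.028285) ≈ -30.97 dB
∠G = (0°) − (45.00°) = -45.00°

-31.0 dB, -45.0°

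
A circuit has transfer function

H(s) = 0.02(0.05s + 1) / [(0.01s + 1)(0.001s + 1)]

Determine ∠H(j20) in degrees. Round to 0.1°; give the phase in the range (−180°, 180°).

32.5°

At ω = 20 rad/s:
zero (1 + j20·0.05) = 1 + j1 → |·| ≈ 1.4142, ∠ ≈ 45.00°
pole (1 + j20·0.01) = 1 + j0.2 → |·| ≈ 1.0198, ∠ ≈ 11.31°
pole (1 + j20·0.001) = 1 + j0.02 → |·| ≈ 1.0002, ∠ ≈ 1.15°
∠H = (45.00°) − (11.31° + 1.15°) = 32.54°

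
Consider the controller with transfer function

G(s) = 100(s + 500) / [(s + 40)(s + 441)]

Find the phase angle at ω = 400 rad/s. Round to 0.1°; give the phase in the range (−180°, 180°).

At s = jω = j400:
zero (s+500): 500 + j400 → |·| = √(500²+400²) = √410000 ≈ 640.31, ∠ = arctan(400/500) ≈ 38.66°
pole (s+40): 40 + j400 → |·| = √(40²+400²) = √161600 ≈ 402, ∠ = arctan(400/40) ≈ 84.29°
pole (s+441): 441 + j400 → |·| = √(441²+400²) = √354481 ≈ 595.38, ∠ = arctan(400/441) ≈ 42.21°
∠G = 38.66° − 126.50° = -87.84°

-87.8°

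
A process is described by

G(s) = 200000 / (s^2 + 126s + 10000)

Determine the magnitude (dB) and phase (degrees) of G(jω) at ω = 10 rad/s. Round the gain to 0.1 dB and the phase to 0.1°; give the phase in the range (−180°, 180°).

26.0 dB, -7.3°

At s = jω = j10:
quadratic: (j10)² + 126·j10 + 10000 = 9900 + j1260 → |·| ≈ 9979.9, ∠ ≈ 7.25°
|G| = 200000 / 9979.9 ≈ 20.04
Gain = 20 log₁₀(20.04) ≈ 26.04 dB
∠G = 0.00° − 7.25° = -7.25°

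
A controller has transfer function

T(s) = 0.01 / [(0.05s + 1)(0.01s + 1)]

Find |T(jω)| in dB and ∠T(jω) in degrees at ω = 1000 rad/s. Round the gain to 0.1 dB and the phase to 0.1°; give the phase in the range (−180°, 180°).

-94.0 dB, -173.1°

At ω = 1000 rad/s:
pole (1 + j1000·0.05) = 1 + j50 → |·| ≈ 50.01, ∠ ≈ 88.85°
pole (1 + j1000·0.01) = 1 + j10 → |·| ≈ 10.05, ∠ ≈ 84.29°
|T| = 0.01 · 1 / (50.01 · 10.05) ≈ 1.9897e-05
Gain = 20 log₁₀(1.9897e-05) ≈ -94.02 dB
∠T = (0°) − (88.85° + 84.29°) = -173.14°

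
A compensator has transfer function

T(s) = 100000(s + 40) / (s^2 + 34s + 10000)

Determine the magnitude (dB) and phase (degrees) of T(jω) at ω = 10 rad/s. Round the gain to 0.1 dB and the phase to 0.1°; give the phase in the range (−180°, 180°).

52.4 dB, 12.1°

At s = jω = j10:
zero (s+40): 40 + j10 → |·| = √(40²+10²) = √1700 ≈ 41.231, ∠ = arctan(10/40) ≈ 14.04°
quadratic: (j10)² + 34·j10 + 10000 = 9900 + j340 → |·| ≈ 9905.8, ∠ ≈ 1.97°
|T| = 100000 · 41.231 / 9905.8 ≈ 416.23
Gain = 20 log₁₀(416.23) ≈ 52.39 dB
∠T = 14.04° − 1.97° = 12.07°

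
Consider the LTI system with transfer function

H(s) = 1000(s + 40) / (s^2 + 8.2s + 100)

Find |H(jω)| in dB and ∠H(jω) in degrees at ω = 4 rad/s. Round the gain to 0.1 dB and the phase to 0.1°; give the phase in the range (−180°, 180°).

53.0 dB, -15.6°

At s = jω = j4:
zero (s+40): 40 + j4 → |·| = √(40²+4²) = √1616 ≈ 40.2, ∠ = arctan(4/40) ≈ 5.71°
quadratic: (j4)² + 8.2·j4 + 100 = 84 + j32.8 → |·| ≈ 90.177, ∠ ≈ 21.33°
|H| = 1000 · 40.2 / 90.177 ≈ 445.79
Gain = 20 log₁₀(445.79) ≈ 52.98 dB
∠H = 5.71° − 21.33° = -15.62°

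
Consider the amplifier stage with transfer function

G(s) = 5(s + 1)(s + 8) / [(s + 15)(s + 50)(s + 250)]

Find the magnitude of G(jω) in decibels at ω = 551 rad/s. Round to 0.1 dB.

At s = jω = j551:
zero (s+1): 1 + j551 → |·| = √(1²+551²) = √303602 ≈ 551, ∠ = arctan(551/1) ≈ 89.90°
zero (s+8): 8 + j551 → |·| = √(8²+551²) = √303665 ≈ 551.06, ∠ = arctan(551/8) ≈ 89.17°
pole (s+15): 15 + j551 → |·| = √(15²+551²) = √303826 ≈ 551.2, ∠ = arctan(551/15) ≈ 88.44°
pole (s+50): 50 + j551 → |·| = √(50²+551²) = √306101 ≈ 553.26, ∠ = arctan(551/50) ≈ 84.81°
pole (s+250): 250 + j551 → |·| = √(250²+551²) = √366101 ≈ 605.06, ∠ = arctan(551/250) ≈ 65.60°
|G| = 5 · 3.0363e+05 / 1.8452e+08 ≈ 0.0082276
Gain = 20 log₁₀(0.0082276) ≈ -41.69 dB

-41.7 dB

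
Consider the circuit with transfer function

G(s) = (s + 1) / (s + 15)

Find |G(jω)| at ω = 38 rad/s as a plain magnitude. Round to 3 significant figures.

0.930

Substitute s = j38:
Numerator: (j38) + 1 = 1 + j38
Denominator: (j38) + 15 = 15 + j38
|N| = √(1² + 38²) ≈ 38.013, ∠N ≈ 88.49°
|D| = √(15² + 38²) ≈ 40.853, ∠D ≈ 68.46°
|G| = 38.013 / 40.853 ≈ 0.93048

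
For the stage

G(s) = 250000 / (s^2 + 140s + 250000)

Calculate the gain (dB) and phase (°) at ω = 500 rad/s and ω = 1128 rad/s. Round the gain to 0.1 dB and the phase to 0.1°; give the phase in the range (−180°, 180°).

ω = 500: 11.1 dB, -90.0°; ω = 1128: -12.3 dB, -171.2°

At s = jω = j500:
quadratic: (j500)² + 140·j500 + 250000 = 0 + j70000 → |·| ≈ 70000, ∠ ≈ 90.00°
|G| = 250000 / 70000 ≈ 3.5714
Gain = 20 log₁₀(3.5714) ≈ 11.06 dB
∠G = 0.00° − 90.00° = -90.00°

At s = jω = j1128:
quadratic: (j1128)² + 140·j1128 + 250000 = -1022384 + j157920 → |·| ≈ 1.0345e+06, ∠ ≈ 171.22°
|G| = 250000 / 1.0345e+06 ≈ 0.24166
Gain = 20 log₁₀(0.24166) ≈ -12.34 dB
∠G = 0.00° − 171.22° = -171.22°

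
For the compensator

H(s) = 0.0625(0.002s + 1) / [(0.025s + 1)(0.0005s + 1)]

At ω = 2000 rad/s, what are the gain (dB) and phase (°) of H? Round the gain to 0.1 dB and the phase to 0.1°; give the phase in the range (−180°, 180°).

-48.8 dB, -57.9°

At ω = 2000 rad/s:
zero (1 + j2000·0.002) = 1 + j4 → |·| ≈ 4.1231, ∠ ≈ 75.96°
pole (1 + j2000·0.025) = 1 + j50 → |·| ≈ 50.01, ∠ ≈ 88.85°
pole (1 + j2000·0.0005) = 1 + j1 → |·| ≈ 1.4142, ∠ ≈ 45.00°
|H| = 0.0625 · 4.1231 / (50.01 · 1.4142) ≈ 0.0036436
Gain = 20 log₁₀(0.0036436) ≈ -48.77 dB
∠H = (75.96°) − (88.85° + 45.00°) = -57.89°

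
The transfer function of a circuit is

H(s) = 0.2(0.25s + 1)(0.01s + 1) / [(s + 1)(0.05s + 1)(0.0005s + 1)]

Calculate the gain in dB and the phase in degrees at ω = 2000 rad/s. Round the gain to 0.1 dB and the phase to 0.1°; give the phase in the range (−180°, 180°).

-43.0 dB, -47.4°

At ω = 2000 rad/s:
zero (1 + j2000·0.25) = 1 + j500 → |·| ≈ 500, ∠ ≈ 89.89°
zero (1 + j2000·0.01) = 1 + j20 → |·| ≈ 20.025, ∠ ≈ 87.14°
pole (1 + j2000·1) = 1 + j2000 → |·| ≈ 2000, ∠ ≈ 89.97°
pole (1 + j2000·0.05) = 1 + j100 → |·| ≈ 100, ∠ ≈ 89.43°
pole (1 + j2000·0.0005) = 1 + j1 → |·| ≈ 1.4142, ∠ ≈ 45.00°
|H| = 0.2 · 500 · 20.025 / (2000 · 100 · 1.4142) ≈ 0.00708
Gain = 20 log₁₀(0.00708) ≈ -43.00 dB
∠H = (89.89° + 87.14°) − (89.97° + 89.43° + 45.00°) = -47.37°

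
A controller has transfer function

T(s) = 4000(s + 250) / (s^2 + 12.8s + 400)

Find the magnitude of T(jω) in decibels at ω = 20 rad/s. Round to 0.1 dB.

At s = jω = j20:
zero (s+250): 250 + j20 → |·| = √(250²+20²) = √62900 ≈ 250.8, ∠ = arctan(20/250) ≈ 4.57°
quadratic: (j20)² + 12.8·j20 + 400 = 0 + j256 → |·| ≈ 256, ∠ ≈ 90.00°
|T| = 4000 · 250.8 / 256 ≈ 3918.8
Gain = 20 log₁₀(3918.8) ≈ 71.86 dB

71.9 dB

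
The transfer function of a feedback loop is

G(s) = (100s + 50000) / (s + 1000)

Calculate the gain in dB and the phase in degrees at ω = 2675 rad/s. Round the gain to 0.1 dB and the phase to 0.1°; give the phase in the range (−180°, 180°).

Substitute s = j2675:
Numerator: 100(j2675) + 50000 = 50000 + j267500
Denominator: (j2675) + 1000 = 1000 + j2675
|N| = √(50000² + 267500²) ≈ 2.7213e+05, ∠N ≈ 79.41°
|D| = √(1000² + 2675²) ≈ 2855.8, ∠D ≈ 69.50°
|G| = 2.7213e+05 / 2855.8 ≈ 95.29
Gain = 20 log₁₀(95.29) ≈ 39.58 dB
∠G = 79.41° − 69.50° = 9.91°

39.6 dB, 9.9°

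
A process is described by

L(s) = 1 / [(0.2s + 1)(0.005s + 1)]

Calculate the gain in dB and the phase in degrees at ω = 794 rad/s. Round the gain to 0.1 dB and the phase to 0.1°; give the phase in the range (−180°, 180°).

At ω = 794 rad/s:
pole (1 + j794·0.2) = 1 + j158.8 → |·| ≈ 158.8, ∠ ≈ 89.64°
pole (1 + j794·0.005) = 1 + j3.97 → |·| ≈ 4.094, ∠ ≈ 75.86°
|L| = 1 · 1 / (158.8 · 4.094) ≈ 0.0015382
Gain = 20 log₁₀(0.0015382) ≈ -56.26 dB
∠L = (0°) − (89.64° + 75.86°) = -165.50°

-56.3 dB, -165.5°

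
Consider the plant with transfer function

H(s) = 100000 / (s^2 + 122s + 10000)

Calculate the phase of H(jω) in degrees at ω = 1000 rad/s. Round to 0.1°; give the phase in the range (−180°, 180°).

-173.0°

At s = jω = j1000:
quadratic: (j1000)² + 122·j1000 + 10000 = -990000 + j122000 → |·| ≈ 9.9749e+05, ∠ ≈ 172.97°
∠H = 0.00° − 172.97° = -172.97°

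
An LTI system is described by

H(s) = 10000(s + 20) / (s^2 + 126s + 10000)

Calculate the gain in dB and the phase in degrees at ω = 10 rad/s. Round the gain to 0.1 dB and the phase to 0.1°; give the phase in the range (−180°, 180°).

27.0 dB, 19.3°

At s = jω = j10:
zero (s+20): 20 + j10 → |·| = √(20²+10²) = √500 ≈ 22.361, ∠ = arctan(10/20) ≈ 26.57°
quadratic: (j10)² + 126·j10 + 10000 = 9900 + j1260 → |·| ≈ 9979.9, ∠ ≈ 7.25°
|H| = 10000 · 22.361 / 9979.9 ≈ 22.406
Gain = 20 log₁₀(22.406) ≈ 27.01 dB
∠H = 26.57° − 7.25° = 19.32°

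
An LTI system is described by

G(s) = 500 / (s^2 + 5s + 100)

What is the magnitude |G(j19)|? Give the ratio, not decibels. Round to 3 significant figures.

At s = jω = j19:
quadratic: (j19)² + 5·j19 + 100 = -261 + j95 → |·| ≈ 277.75, ∠ ≈ 160.00°
|G| = 500 / 277.75 ≈ 1.8002

1.80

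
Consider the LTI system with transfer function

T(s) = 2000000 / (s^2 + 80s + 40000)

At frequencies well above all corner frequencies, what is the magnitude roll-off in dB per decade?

Each pole contributes −20 dB/decade at high frequency; each zero contributes +20 dB/decade.
Net: 0 zero(s) − 2 pole(s) → -40 dB/decade.

-40 dB/decade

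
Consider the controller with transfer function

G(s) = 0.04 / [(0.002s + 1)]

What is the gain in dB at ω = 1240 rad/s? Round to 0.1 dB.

At ω = 1240 rad/s:
pole (1 + j1240·0.002) = 1 + j2.48 → |·| ≈ 2.674, ∠ ≈ 68.04°
|G| = 0.04 · 1 / (2.674) ≈ 0.014959
Gain = 20 log₁₀(0.014959) ≈ -36.50 dB

-36.5 dB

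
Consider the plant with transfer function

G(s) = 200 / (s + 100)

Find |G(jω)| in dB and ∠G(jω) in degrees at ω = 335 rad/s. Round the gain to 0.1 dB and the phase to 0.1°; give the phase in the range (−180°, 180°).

Substitute s = j335:
Numerator: 200 = 200 + j0
Denominator: (j335) + 100 = 100 + j335
|N| = √(200² + 0²) ≈ 200, ∠N ≈ 0.00°
|D| = √(100² + 335²) ≈ 349.61, ∠D ≈ 73.38°
|G| = 200 / 349.61 ≈ 0.57207
Gain = 20 log₁₀(0.57207) ≈ -4.85 dB
∠G = 0.00° − 73.38° = -73.38°

-4.9 dB, -73.4°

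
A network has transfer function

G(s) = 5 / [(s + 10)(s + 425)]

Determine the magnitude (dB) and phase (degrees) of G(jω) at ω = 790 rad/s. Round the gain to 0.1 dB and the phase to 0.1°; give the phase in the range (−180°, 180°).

-103.0 dB, -151.0°

At s = jω = j790:
pole (s+10): 10 + j790 → |·| = √(10²+790²) = √624200 ≈ 790.06, ∠ = arctan(790/10) ≈ 89.27°
pole (s+425): 425 + j790 → |·| = √(425²+790²) = √804725 ≈ 897.06, ∠ = arctan(790/425) ≈ 61.72°
|G| = 5 / 7.0873e+05 ≈ 7.0549e-06
Gain = 20 log₁₀(7.0549e-06) ≈ -103.03 dB
∠G = 0.00° − 150.99° = -150.99°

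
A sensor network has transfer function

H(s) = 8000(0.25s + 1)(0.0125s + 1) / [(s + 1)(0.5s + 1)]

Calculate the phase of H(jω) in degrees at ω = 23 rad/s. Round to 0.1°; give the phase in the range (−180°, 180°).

At ω = 23 rad/s:
zero (1 + j23·0.25) = 1 + j5.75 → |·| ≈ 5.8363, ∠ ≈ 80.13°
zero (1 + j23·0.0125) = 1 + j0.2875 → |·| ≈ 1.0405, ∠ ≈ 16.04°
pole (1 + j23·1) = 1 + j23 → |·| ≈ 23.022, ∠ ≈ 87.51°
pole (1 + j23·0.5) = 1 + j11.5 → |·| ≈ 11.543, ∠ ≈ 85.03°
∠H = (80.13° + 16.04°) − (87.51° + 85.03°) = -76.37°

-76.4°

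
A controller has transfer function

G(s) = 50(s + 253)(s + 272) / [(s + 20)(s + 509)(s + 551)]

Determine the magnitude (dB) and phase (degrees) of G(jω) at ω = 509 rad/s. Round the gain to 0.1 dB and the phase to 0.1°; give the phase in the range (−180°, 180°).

At s = jω = j509:
zero (s+253): 253 + j509 → |·| = √(253²+509²) = √323090 ≈ 568.41, ∠ = arctan(509/253) ≈ 63.57°
zero (s+272): 272 + j509 → |·| = √(272²+509²) = √333065 ≈ 577.12, ∠ = arctan(509/272) ≈ 61.88°
pole (s+20): 20 + j509 → |·| = √(20²+509²) = √259481 ≈ 509.39, ∠ = arctan(509/20) ≈ 87.75°
pole (s+509): 509 + j509 → |·| = √(509²+509²) = √518162 ≈ 719.83, ∠ = arctan(509/509) ≈ 45.00°
pole (s+551): 551 + j509 → |·| = √(551²+509²) = √562682 ≈ 750.12, ∠ = arctan(509/551) ≈ 42.73°
|G| = 50 · 3.2804e+05 / 2.7505e+08 ≈ 0.059633
Gain = 20 log₁₀(0.059633) ≈ -24.49 dB
∠G = 125.45° − 175.48° = -50.03°

-24.5 dB, -50.0°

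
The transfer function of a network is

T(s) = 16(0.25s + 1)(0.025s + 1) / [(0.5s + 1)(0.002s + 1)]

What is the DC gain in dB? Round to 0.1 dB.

T(0) = 16 · 1 / 1 = 16
20 log₁₀(16) ≈ 24.08 dB

24.1 dB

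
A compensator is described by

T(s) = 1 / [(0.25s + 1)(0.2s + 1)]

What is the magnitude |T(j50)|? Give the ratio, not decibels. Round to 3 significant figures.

At ω = 50 rad/s:
pole (1 + j50·0.25) = 1 + j12.5 → |·| ≈ 12.54, ∠ ≈ 85.43°
pole (1 + j50·0.2) = 1 + j10 → |·| ≈ 10.05, ∠ ≈ 84.29°
|T| = 1 · 1 / (12.54 · 10.05) ≈ 0.0079348

0.00793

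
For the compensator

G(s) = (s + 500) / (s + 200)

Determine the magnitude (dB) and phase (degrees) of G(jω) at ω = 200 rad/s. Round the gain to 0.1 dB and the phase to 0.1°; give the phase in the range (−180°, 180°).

5.6 dB, -23.2°

Substitute s = j200:
Numerator: (j200) + 500 = 500 + j200
Denominator: (j200) + 200 = 200 + j200
|N| = √(500² + 200²) ≈ 538.52, ∠N ≈ 21.80°
|D| = √(200² + 200²) ≈ 282.84, ∠D ≈ 45.00°
|G| = 538.52 / 282.84 ≈ 1.904
Gain = 20 log₁₀(1.904) ≈ 5.59 dB
∠G = 21.80° − 45.00° = -23.20°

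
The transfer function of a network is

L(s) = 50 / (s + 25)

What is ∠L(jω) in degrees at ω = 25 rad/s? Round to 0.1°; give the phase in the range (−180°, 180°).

Substitute s = j25:
Numerator: 50 = 50 + j0
Denominator: (j25) + 25 = 25 + j25
|N| = √(50² + 0²) ≈ 50, ∠N ≈ 0.00°
|D| = √(25² + 25²) ≈ 35.355, ∠D ≈ 45.00°
∠L = 0.00° − 45.00° = -45.00°

-45.0°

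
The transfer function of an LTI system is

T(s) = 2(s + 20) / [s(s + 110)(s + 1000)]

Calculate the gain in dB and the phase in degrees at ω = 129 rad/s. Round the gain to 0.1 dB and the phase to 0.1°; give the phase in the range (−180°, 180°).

-98.5 dB, -65.7°

At s = jω = j129:
zero (s+20): 20 + j129 → |·| = √(20²+129²) = √17041 ≈ 130.54, ∠ = arctan(129/20) ≈ 81.19°
pole (s+110): 110 + j129 → |·| = √(110²+129²) = √28741 ≈ 169.53, ∠ = arctan(129/110) ≈ 49.55°
pole (s+1000): 1000 + j129 → |·| = √(1000²+129²) = √1016641 ≈ 1008.3, ∠ = arctan(129/1000) ≈ 7.35°
pole at origin: |s| = 129, ∠ = 90.00° (in denominator)
|T| = 2 · 130.54 / 2.2051e+07 ≈ 1.184e-05
Gain = 20 log₁₀(1.184e-05) ≈ -98.53 dB
∠T = 81.19° − 146.90° = -65.71°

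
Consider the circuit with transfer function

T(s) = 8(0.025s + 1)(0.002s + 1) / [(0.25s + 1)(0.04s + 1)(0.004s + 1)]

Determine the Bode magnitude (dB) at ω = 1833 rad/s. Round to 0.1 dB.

-45.0 dB

At ω = 1833 rad/s:
zero (1 + j1833·0.025) = 1 + j45.825 → |·| ≈ 45.836, ∠ ≈ 88.75°
zero (1 + j1833·0.002) = 1 + j3.666 → |·| ≈ 3.7999, ∠ ≈ 74.74°
pole (1 + j1833·0.25) = 1 + j458.25 → |·| ≈ 458.25, ∠ ≈ 89.87°
pole (1 + j1833·0.04) = 1 + j73.32 → |·| ≈ 73.327, ∠ ≈ 89.22°
pole (1 + j1833·0.004) = 1 + j7.332 → |·| ≈ 7.3999, ∠ ≈ 82.23°
|T| = 8 · 45.836 · 3.7999 / (458.25 · 73.327 · 7.3999) ≈ 0.0056037
Gain = 20 log₁₀(0.0056037) ≈ -45.03 dB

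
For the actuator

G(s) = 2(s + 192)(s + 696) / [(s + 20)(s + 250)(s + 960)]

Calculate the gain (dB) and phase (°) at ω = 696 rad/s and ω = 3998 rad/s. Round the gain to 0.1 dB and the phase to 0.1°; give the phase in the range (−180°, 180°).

At s = jω = j696:
zero (s+192): 192 + j696 → |·| = √(192²+696²) = √521280 ≈ 722, ∠ = arctan(696/192) ≈ 74.58°
zero (s+696): 696 + j696 → |·| = √(696²+696²) = √968832 ≈ 984.29, ∠ = arctan(696/696) ≈ 45.00°
pole (s+20): 20 + j696 → |·| = √(20²+696²) = √484816 ≈ 696.29, ∠ = arctan(696/20) ≈ 88.35°
pole (s+250): 250 + j696 → |·| = √(250²+696²) = √546916 ≈ 739.54, ∠ = arctan(696/250) ≈ 70.24°
pole (s+960): 960 + j696 → |·| = √(960²+696²) = √1406016 ≈ 1185.8, ∠ = arctan(696/960) ≈ 35.94°
|G| = 2 · 7.1066e+05 / 6.1061e+08 ≈ 0.0023277
Gain = 20 log₁₀(0.0023277) ≈ -52.66 dB
∠G = 119.58° − 194.53° = -74.95°

At s = jω = j3998:
zero (s+192): 192 + j3998 → |·| = √(192²+3998²) = √16020868 ≈ 4002.6, ∠ = arctan(3998/192) ≈ 87.25°
zero (s+696): 696 + j3998 → |·| = √(696²+3998²) = √16468420 ≈ 4058.1, ∠ = arctan(3998/696) ≈ 80.12°
pole (s+20): 20 + j3998 → |·| = √(20²+3998²) = √15984404 ≈ 3998.1, ∠ = arctan(3998/20) ≈ 89.71°
pole (s+250): 250 + j3998 → |·| = √(250²+3998²) = √16046504 ≈ 4005.8, ∠ = arctan(3998/250) ≈ 86.42°
pole (s+960): 960 + j3998 → |·| = √(960²+3998²) = √16905604 ≈ 4111.6, ∠ = arctan(3998/960) ≈ 76.50°
|G| = 2 · 1.6243e+07 / 6.585e+10 ≈ 0.00049333
Gain = 20 log₁₀(0.00049333) ≈ -66.14 dB
∠G = 167.37° − 252.63° = -85.26°

ω = 696: -52.7 dB, -75.0°; ω = 3998: -66.1 dB, -85.3°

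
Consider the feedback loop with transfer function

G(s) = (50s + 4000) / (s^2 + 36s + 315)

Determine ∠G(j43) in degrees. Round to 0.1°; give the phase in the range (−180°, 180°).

-106.5°

Substitute s = j43:
Numerator: 50(j43) + 4000 = 4000 + j2150
Denominator: (j43)^2 + 36(j43) + 315 = -1534 + j1548
|N| = √(4000² + 2150²) ≈ 4541.2, ∠N ≈ 28.26°
|D| = √(1534² + 1548²) ≈ 2179.3, ∠D ≈ 134.74°
∠G = 28.26° − 134.74° = -106.48°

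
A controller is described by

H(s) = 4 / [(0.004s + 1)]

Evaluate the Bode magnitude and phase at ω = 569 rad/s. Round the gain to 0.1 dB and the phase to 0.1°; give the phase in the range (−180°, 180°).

At ω = 569 rad/s:
pole (1 + j569·0.004) = 1 + j2.276 → |·| ≈ 2.486, ∠ ≈ 66.28°
|H| = 4 · 1 / (2.486) ≈ 1.609
Gain = 20 log₁₀(1.609) ≈ 4.13 dB
∠H = (0°) − (66.28°) = -66.28°

4.1 dB, -66.3°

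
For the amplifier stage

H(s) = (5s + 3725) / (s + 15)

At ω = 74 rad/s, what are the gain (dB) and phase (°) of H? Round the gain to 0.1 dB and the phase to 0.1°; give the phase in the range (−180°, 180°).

33.9 dB, -72.9°

Substitute s = j74:
Numerator: 5(j74) + 3725 = 3725 + j370
Denominator: (j74) + 15 = 15 + j74
|N| = √(3725² + 370²) ≈ 3743.3, ∠N ≈ 5.67°
|D| = √(15² + 74²) ≈ 75.505, ∠D ≈ 78.54°
|H| = 3743.3 / 75.505 ≈ 49.577
Gain = 20 log₁₀(49.577) ≈ 33.91 dB
∠H = 5.67° − 78.54° = -72.87°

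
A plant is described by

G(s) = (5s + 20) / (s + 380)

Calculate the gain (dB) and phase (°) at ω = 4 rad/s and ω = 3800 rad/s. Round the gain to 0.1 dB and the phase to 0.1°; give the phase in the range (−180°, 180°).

Substitute s = j4:
Numerator: 5(j4) + 20 = 20 + j20
Denominator: (j4) + 380 = 380 + j4
|N| = √(20² + 20²) ≈ 28.284, ∠N ≈ 45.00°
|D| = √(380² + 4²) ≈ 380.02, ∠D ≈ 0.60°
|G| = 28.284 / 380.02 ≈ 0.074428
Gain = 20 log₁₀(0.074428) ≈ -22.57 dB
∠G = 45.00° − 0.60° = 44.40°

Substitute s = j3800:
Numerator: 5(j3800) + 20 = 20 + j19000
Denominator: (j3800) + 380 = 380 + j3800
|N| = √(20² + 19000²) ≈ 19000, ∠N ≈ 89.94°
|D| = √(380² + 3800²) ≈ 3819, ∠D ≈ 84.29°
|G| = 19000 / 3819 ≈ 4.9751
Gain = 20 log₁₀(4.9751) ≈ 13.94 dB
∠G = 89.94° − 84.29° = 5.65°

ω = 4: -22.6 dB, 44.4°; ω = 3800: 13.9 dB, 5.7°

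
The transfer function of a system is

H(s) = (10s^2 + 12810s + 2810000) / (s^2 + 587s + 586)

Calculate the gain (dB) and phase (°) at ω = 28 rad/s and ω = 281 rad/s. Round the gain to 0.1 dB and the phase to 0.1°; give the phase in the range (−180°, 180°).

Substitute s = j28:
Numerator: 10(j28)^2 + 12810(j28) + 2810000 = 2802160 + j358680
Denominator: (j28)^2 + 587(j28) + 586 = -198 + j16436
|N| = √(2802160² + 358680²) ≈ 2.825e+06, ∠N ≈ 7.29°
|D| = √(198² + 16436²) ≈ 16437, ∠D ≈ 90.69°
|H| = 2.825e+06 / 16437 ≈ 171.87
Gain = 20 log₁₀(171.87) ≈ 44.70 dB
∠H = 7.29° − 90.69° = -83.40°

Substitute s = j281:
Numerator: 10(j281)^2 + 12810(j281) + 2810000 = 2020390 + j3599610
Denominator: (j281)^2 + 587(j281) + 586 = -78375 + j164947
|N| = √(2020390² + 3599610²) ≈ 4.1279e+06, ∠N ≈ 60.70°
|D| = √(78375² + 164947²) ≈ 1.8262e+05, ∠D ≈ 115.41°
|H| = 4.1279e+06 / 1.8262e+05 ≈ 22.604
Gain = 20 log₁₀(22.604) ≈ 27.08 dB
∠H = 60.70° − 115.41° = -54.71°

ω = 28: 44.7 dB, -83.4°; ω = 281: 27.1 dB, -54.7°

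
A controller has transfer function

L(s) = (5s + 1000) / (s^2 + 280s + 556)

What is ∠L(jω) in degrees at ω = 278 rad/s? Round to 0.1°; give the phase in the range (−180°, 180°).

-80.3°

Substitute s = j278:
Numerator: 5(j278) + 1000 = 1000 + j1390
Denominator: (j278)^2 + 280(j278) + 556 = -76728 + j77840
|N| = √(1000² + 1390²) ≈ 1712.3, ∠N ≈ 54.27°
|D| = √(76728² + 77840²) ≈ 1.093e+05, ∠D ≈ 134.59°
∠L = 54.27° − 134.59° = -80.32°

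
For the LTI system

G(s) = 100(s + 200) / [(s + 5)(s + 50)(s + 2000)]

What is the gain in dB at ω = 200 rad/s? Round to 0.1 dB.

-69.3 dB

At s = jω = j200:
zero (s+200): 200 + j200 → |·| = √(200²+200²) = √80000 ≈ 282.84, ∠ = arctan(200/200) ≈ 45.00°
pole (s+5): 5 + j200 → |·| = √(5²+200²) = √40025 ≈ 200.06, ∠ = arctan(200/5) ≈ 88.57°
pole (s+50): 50 + j200 → |·| = √(50²+200²) = √42500 ≈ 206.16, ∠ = arctan(200/50) ≈ 75.96°
pole (s+2000): 2000 + j200 → |·| = √(2000²+200²) = √4040000 ≈ 2010, ∠ = arctan(200/2000) ≈ 5.71°
|G| = 100 · 282.84 / 8.2901e+07 ≈ 0.00034118
Gain = 20 log₁₀(0.00034118) ≈ -69.34 dB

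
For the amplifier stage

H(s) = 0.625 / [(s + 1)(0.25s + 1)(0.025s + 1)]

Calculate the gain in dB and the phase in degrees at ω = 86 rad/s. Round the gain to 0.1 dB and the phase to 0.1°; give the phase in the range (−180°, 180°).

At ω = 86 rad/s:
pole (1 + j86·1) = 1 + j86 → |·| ≈ 86.006, ∠ ≈ 89.33°
pole (1 + j86·0.25) = 1 + j21.5 → |·| ≈ 21.523, ∠ ≈ 87.34°
pole (1 + j86·0.025) = 1 + j2.15 → |·| ≈ 2.3712, ∠ ≈ 65.06°
|H| = 0.625 · 1 / (86.006 · 21.523 · 2.3712) ≈ 0.00014239
Gain = 20 log₁₀(0.00014239) ≈ -76.93 dB
∠H = (0°) − (89.33° + 87.34° + 65.06°) = -241.73° ≡ 118.27° (principal value)

-76.9 dB, 118.3°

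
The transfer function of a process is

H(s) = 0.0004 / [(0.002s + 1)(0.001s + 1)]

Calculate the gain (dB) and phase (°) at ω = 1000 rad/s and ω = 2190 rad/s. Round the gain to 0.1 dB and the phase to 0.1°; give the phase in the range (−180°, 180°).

ω = 1000: -78.0 dB, -108.4°; ω = 2190: -88.6 dB, -142.6°

At ω = 1000 rad/s:
pole (1 + j1000·0.002) = 1 + j2 → |·| ≈ 2.2361, ∠ ≈ 63.43°
pole (1 + j1000·0.001) = 1 + j1 → |·| ≈ 1.4142, ∠ ≈ 45.00°
|H| = 0.0004 · 1 / (2.2361 · 1.4142) ≈ 0.00012649
Gain = 20 log₁₀(0.00012649) ≈ -77.96 dB
∠H = (0°) − (63.43° + 45.00°) = -108.43°

At ω = 2190 rad/s:
pole (1 + j2190·0.002) = 1 + j4.38 → |·| ≈ 4.4927, ∠ ≈ 77.14°
pole (1 + j2190·0.001) = 1 + j2.19 → |·| ≈ 2.4075, ∠ ≈ 65.46°
|H| = 0.0004 · 1 / (4.4927 · 2.4075) ≈ 3.6982e-05
Gain = 20 log₁₀(3.6982e-05) ≈ -88.64 dB
∠H = (0°) − (77.14° + 65.46°) = -142.60°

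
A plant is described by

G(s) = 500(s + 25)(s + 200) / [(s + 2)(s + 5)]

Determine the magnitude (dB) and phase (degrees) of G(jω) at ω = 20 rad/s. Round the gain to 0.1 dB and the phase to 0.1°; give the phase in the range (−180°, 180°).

At s = jω = j20:
zero (s+25): 25 + j20 → |·| = √(25²+20²) = √1025 ≈ 32.016, ∠ = arctan(20/25) ≈ 38.66°
zero (s+200): 200 + j20 → |·| = √(200²+20²) = √40400 ≈ 201, ∠ = arctan(20/200) ≈ 5.71°
pole (s+2): 2 + j20 → |·| = √(2²+20²) = √404 ≈ 20.1, ∠ = arctan(20/2) ≈ 84.29°
pole (s+5): 5 + j20 → |·| = √(5²+20²) = √425 ≈ 20.616, ∠ = arctan(20/5) ≈ 75.96°
|G| = 500 · 6435.2 / 414.38 ≈ 7764.9
Gain = 20 log₁₀(7764.9) ≈ 77.80 dB
∠G = 44.37° − 160.25° = -115.88°

77.8 dB, -115.9°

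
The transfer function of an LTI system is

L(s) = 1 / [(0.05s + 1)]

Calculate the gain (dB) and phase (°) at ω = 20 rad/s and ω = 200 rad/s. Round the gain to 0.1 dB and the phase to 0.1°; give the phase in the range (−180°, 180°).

At ω = 20 rad/s:
pole (1 + j20·0.05) = 1 + j1 → |·| ≈ 1.4142, ∠ ≈ 45.00°
|L| = 1 · 1 / (1.4142) ≈ 0.70711
Gain = 20 log₁₀(0.70711) ≈ -3.01 dB
∠L = (0°) − (45.00°) = -45.00°

At ω = 200 rad/s:
pole (1 + j200·0.05) = 1 + j10 → |·| ≈ 10.05, ∠ ≈ 84.29°
|L| = 1 · 1 / (10.05) ≈ 0.099502
Gain = 20 log₁₀(0.099502) ≈ -20.04 dB
∠L = (0°) − (84.29°) = -84.29°

ω = 20: -3.0 dB, -45.0°; ω = 200: -20.0 dB, -84.3°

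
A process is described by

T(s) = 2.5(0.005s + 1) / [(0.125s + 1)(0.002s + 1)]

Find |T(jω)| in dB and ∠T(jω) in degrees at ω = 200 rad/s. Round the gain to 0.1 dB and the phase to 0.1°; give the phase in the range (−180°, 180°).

-17.6 dB, -64.5°

At ω = 200 rad/s:
zero (1 + j200·0.005) = 1 + j1 → |·| ≈ 1.4142, ∠ ≈ 45.00°
pole (1 + j200·0.125) = 1 + j25 → |·| ≈ 25.02, ∠ ≈ 87.71°
pole (1 + j200·0.002) = 1 + j0.4 → |·| ≈ 1.077, ∠ ≈ 21.80°
|T| = 2.5 · 1.4142 / (25.02 · 1.077) ≈ 0.1312
Gain = 20 log₁₀(0.1312) ≈ -17.64 dB
∠T = (45.00°) − (87.71° + 21.80°) = -64.51°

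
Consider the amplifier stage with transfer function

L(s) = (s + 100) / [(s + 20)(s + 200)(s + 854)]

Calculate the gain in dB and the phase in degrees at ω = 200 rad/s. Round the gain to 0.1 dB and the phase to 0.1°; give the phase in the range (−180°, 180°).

At s = jω = j200:
zero (s+100): 100 + j200 → |·| = √(100²+200²) = √50000 ≈ 223.61, ∠ = arctan(200/100) ≈ 63.43°
pole (s+20): 20 + j200 → |·| = √(20²+200²) = √40400 ≈ 201, ∠ = arctan(200/20) ≈ 84.29°
pole (s+200): 200 + j200 → |·| = √(200²+200²) = √80000 ≈ 282.84, ∠ = arctan(200/200) ≈ 45.00°
pole (s+854): 854 + j200 → |·| = √(854²+200²) = √769316 ≈ 877.11, ∠ = arctan(200/854) ≈ 13.18°
|L| = 1 · 223.61 / 4.9864e+07 ≈ 4.4844e-06
Gain = 20 log₁₀(4.4844e-06) ≈ -106.97 dB
∠L = 63.43° − 142.47° = -79.04°

-107.0 dB, -79.0°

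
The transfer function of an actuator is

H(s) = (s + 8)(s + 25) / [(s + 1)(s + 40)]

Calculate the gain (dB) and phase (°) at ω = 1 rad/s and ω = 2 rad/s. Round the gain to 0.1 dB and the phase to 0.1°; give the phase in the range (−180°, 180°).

At s = jω = j1:
zero (s+8): 8 + j1 → |·| = √(8²+1²) = √65 ≈ 8.0623, ∠ = arctan(1/8) ≈ 7.13°
zero (s+25): 25 + j1 → |·| = √(25²+1²) = √626 ≈ 25.02, ∠ = arctan(1/25) ≈ 2.29°
pole (s+1): 1 + j1 → |·| = √(1²+1²) = √2 ≈ 1.4142, ∠ = arctan(1/1) ≈ 45.00°
pole (s+40): 40 + j1 → |·| = √(40²+1²) = √1601 ≈ 40.012, ∠ = arctan(1/40) ≈ 1.43°
|H| = 1 · 201.72 / 56.585 ≈ 3.5649
Gain = 20 log₁₀(3.5649) ≈ 11.04 dB
∠H = 9.42° − 46.43° = -37.01°

At s = jω = j2:
zero (s+8): 8 + j2 → |·| = √(8²+2²) = √68 ≈ 8.2462, ∠ = arctan(2/8) ≈ 14.04°
zero (s+25): 25 + j2 → |·| = √(25²+2²) = √629 ≈ 25.08, ∠ = arctan(2/25) ≈ 4.57°
pole (s+1): 1 + j2 → |·| = √(1²+2²) = √5 ≈ 2.2361, ∠ = arctan(2/1) ≈ 63.43°
pole (s+40): 40 + j2 → |·| = √(40²+2²) = √1604 ≈ 40.05, ∠ = arctan(2/40) ≈ 2.86°
|H| = 1 · 206.81 / 89.556 ≈ 2.3093
Gain = 20 log₁₀(2.3093) ≈ 7.27 dB
∠H = 18.61° − 66.29° = -47.68°

ω = 1: 11.0 dB, -37.0°; ω = 2: 7.3 dB, -47.7°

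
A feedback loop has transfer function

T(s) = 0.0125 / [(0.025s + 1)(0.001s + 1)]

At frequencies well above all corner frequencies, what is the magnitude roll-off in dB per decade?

-40 dB/decade

Each pole contributes −20 dB/decade at high frequency; each zero contributes +20 dB/decade.
Net: 0 zero(s) − 2 pole(s) → -40 dB/decade.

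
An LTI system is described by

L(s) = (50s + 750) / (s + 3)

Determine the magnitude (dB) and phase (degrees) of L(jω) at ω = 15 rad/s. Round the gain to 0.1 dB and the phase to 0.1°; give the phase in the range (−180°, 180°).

36.8 dB, -33.7°

Substitute s = j15:
Numerator: 50(j15) + 750 = 750 + j750
Denominator: (j15) + 3 = 3 + j15
|N| = √(750² + 750²) ≈ 1060.7, ∠N ≈ 45.00°
|D| = √(3² + 15²) ≈ 15.297, ∠D ≈ 78.69°
|L| = 1060.7 / 15.297 ≈ 69.34
Gain = 20 log₁₀(69.34) ≈ 36.82 dB
∠L = 45.00° − 78.69° = -33.69°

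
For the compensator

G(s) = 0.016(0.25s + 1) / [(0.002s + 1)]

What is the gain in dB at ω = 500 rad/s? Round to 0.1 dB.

3.0 dB

At ω = 500 rad/s:
zero (1 + j500·0.25) = 1 + j125 → |·| ≈ 125, ∠ ≈ 89.54°
pole (1 + j500·0.002) = 1 + j1 → |·| ≈ 1.4142, ∠ ≈ 45.00°
|G| = 0.016 · 125 / (1.4142) ≈ 1.4142
Gain = 20 log₁₀(1.4142) ≈ 3.01 dB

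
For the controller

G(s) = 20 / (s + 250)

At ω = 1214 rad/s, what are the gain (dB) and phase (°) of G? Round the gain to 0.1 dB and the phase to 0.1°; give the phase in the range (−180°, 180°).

-35.8 dB, -78.4°

Substitute s = j1214:
Numerator: 20 = 20 + j0
Denominator: (j1214) + 250 = 250 + j1214
|N| = √(20² + 0²) ≈ 20, ∠N ≈ 0.00°
|D| = √(250² + 1214²) ≈ 1239.5, ∠D ≈ 78.36°
|G| = 20 / 1239.5 ≈ 0.016136
Gain = 20 log₁₀(0.016136) ≈ -35.84 dB
∠G = 0.00° − 78.36° = -78.36°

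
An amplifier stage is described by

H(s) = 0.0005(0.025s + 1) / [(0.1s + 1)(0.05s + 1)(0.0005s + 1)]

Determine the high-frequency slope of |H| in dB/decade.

Each pole contributes −20 dB/decade at high frequency; each zero contributes +20 dB/decade.
Net: 1 zero(s) − 3 pole(s) → -40 dB/decade.

-40 dB/decade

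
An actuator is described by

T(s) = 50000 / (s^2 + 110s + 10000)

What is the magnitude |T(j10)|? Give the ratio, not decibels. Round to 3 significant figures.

At s = jω = j10:
quadratic: (j10)² + 110·j10 + 10000 = 9900 + j1100 → |·| ≈ 9960.9, ∠ ≈ 6.34°
|T| = 50000 / 9960.9 ≈ 5.0196

5.02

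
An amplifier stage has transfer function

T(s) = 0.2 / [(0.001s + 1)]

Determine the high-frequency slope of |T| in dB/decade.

-20 dB/decade

Each pole contributes −20 dB/decade at high frequency; each zero contributes +20 dB/decade.
Net: 0 zero(s) − 1 pole(s) → -20 dB/decade.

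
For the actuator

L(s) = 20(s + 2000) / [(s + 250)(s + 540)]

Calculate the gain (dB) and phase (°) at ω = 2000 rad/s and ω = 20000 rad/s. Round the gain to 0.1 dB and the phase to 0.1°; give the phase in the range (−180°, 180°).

At s = jω = j2000:
zero (s+2000): 2000 + j2000 → |·| = √(2000²+2000²) = √8000000 ≈ 2828.4, ∠ = arctan(2000/2000) ≈ 45.00°
pole (s+250): 250 + j2000 → |·| = √(250²+2000²) = √4062500 ≈ 2015.6, ∠ = arctan(2000/250) ≈ 82.87°
pole (s+540): 540 + j2000 → |·| = √(540²+2000²) = √4291600 ≈ 2071.6, ∠ = arctan(2000/540) ≈ 74.89°
|L| = 20 · 2828.4 / 4.1755e+06 ≈ 0.013548
Gain = 20 log₁₀(0.013548) ≈ -37.36 dB
∠L = 45.00° − 157.76° = -112.76°

At s = jω = j20000:
zero (s+2000): 2000 + j20000 → |·| = √(2000²+20000²) = √404000000 ≈ 20100, ∠ = arctan(20000/2000) ≈ 84.29°
pole (s+250): 250 + j20000 → |·| = √(250²+20000²) = √400062500 ≈ 20002, ∠ = arctan(20000/250) ≈ 89.28°
pole (s+540): 540 + j20000 → |·| = √(540²+20000²) = √400291600 ≈ 20007, ∠ = arctan(20000/540) ≈ 88.45°
|L| = 20 · 20100 / 4.0018e+08 ≈ 0.0010045
Gain = 20 log₁₀(0.0010045) ≈ -59.96 dB
∠L = 84.29° − 177.73° = -93.44°

ω = 2000: -37.4 dB, -112.8°; ω = 20000: -60.0 dB, -93.4°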